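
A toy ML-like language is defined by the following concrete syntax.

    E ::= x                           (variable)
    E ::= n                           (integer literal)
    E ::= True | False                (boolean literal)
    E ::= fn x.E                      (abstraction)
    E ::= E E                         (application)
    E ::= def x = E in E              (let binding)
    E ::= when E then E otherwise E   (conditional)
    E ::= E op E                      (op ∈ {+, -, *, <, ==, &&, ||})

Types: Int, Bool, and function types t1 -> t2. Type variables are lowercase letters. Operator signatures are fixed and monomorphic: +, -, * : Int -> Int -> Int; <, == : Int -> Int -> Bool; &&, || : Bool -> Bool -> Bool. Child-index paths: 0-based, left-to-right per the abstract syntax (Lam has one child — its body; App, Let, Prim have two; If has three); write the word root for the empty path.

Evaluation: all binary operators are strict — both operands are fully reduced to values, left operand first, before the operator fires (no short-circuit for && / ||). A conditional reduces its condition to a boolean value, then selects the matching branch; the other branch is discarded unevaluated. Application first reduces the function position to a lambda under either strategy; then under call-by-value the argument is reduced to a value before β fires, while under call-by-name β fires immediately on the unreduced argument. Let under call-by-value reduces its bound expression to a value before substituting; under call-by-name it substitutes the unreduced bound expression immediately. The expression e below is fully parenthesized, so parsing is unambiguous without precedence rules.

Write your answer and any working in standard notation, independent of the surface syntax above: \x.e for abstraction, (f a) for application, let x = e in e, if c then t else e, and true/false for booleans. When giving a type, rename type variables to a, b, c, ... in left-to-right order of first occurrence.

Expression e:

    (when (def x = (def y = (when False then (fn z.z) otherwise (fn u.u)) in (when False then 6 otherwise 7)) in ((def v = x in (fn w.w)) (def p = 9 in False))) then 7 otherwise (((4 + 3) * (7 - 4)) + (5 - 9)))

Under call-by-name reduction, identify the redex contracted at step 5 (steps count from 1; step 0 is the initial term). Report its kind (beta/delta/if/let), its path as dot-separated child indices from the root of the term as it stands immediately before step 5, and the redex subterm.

Working:
step 0: (if (let x = (let y = (if false then (\z.z) else (\u.u)) in (if false then 6 else 7)) in ((let v = x in (\w.w)) (let p = 9 in false))) then 7 else (((4 + 3) * (7 - 4)) + (5 - 9)))
step 1: [let@0] (if ((let v = (let y = (if false then (\z.z) else (\u.u)) in (if false then 6 else 7)) in (\w.w)) (let p = 9 in false)) then 7 else (((4 + 3) * (7 - 4)) + (5 - 9)))
step 2: [let@0.0] (if ((\w.w) (let p = 9 in false)) then 7 else (((4 + 3) * (7 - 4)) + (5 - 9)))
step 3: [beta@0] (if (let p = 9 in false) then 7 else (((4 + 3) * (7 - 4)) + (5 - 9)))
step 4: [let@0] (if false then 7 else (((4 + 3) * (7 - 4)) + (5 - 9)))
step 5: [if@root] (((4 + 3) * (7 - 4)) + (5 - 9))

Answer: if at root : (if false then 7 else (((4 + 3) * (7 - 4)) + (5 - 9)))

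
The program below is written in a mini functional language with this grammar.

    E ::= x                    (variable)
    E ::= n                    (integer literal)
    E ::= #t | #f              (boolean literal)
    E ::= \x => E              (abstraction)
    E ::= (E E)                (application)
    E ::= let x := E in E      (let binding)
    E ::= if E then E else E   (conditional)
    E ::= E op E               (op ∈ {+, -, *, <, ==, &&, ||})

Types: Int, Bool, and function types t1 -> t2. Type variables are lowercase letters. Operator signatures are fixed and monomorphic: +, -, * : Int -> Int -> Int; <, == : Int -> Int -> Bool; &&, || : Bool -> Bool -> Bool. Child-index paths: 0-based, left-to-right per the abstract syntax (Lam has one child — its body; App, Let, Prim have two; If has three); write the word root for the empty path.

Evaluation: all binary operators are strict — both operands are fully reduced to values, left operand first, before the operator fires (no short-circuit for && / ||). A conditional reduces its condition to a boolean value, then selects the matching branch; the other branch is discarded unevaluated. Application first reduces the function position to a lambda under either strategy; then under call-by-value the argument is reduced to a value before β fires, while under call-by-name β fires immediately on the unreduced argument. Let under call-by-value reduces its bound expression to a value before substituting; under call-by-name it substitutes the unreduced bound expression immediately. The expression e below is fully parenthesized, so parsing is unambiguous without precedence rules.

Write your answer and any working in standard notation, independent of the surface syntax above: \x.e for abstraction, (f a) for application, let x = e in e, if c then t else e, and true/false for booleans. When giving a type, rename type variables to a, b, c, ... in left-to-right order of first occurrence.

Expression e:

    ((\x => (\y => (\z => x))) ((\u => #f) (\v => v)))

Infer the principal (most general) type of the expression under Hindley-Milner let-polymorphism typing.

Derivation:
x : a
\z._ : c -> a
\y._ : b -> c -> a
\x._ : a -> b -> c -> a
\u._ : d -> Bool
v : e
\v._ : e -> e
  unify d -> Bool ~ (e -> e) -> f
  unify d ~ e -> e
  unify Bool ~ f
_ _ : Bool
  unify a -> b -> c -> a ~ Bool -> g
  unify a ~ Bool
  unify b -> c -> Bool ~ g
_ _ : b -> c -> Bool

Answer: a -> b -> Bool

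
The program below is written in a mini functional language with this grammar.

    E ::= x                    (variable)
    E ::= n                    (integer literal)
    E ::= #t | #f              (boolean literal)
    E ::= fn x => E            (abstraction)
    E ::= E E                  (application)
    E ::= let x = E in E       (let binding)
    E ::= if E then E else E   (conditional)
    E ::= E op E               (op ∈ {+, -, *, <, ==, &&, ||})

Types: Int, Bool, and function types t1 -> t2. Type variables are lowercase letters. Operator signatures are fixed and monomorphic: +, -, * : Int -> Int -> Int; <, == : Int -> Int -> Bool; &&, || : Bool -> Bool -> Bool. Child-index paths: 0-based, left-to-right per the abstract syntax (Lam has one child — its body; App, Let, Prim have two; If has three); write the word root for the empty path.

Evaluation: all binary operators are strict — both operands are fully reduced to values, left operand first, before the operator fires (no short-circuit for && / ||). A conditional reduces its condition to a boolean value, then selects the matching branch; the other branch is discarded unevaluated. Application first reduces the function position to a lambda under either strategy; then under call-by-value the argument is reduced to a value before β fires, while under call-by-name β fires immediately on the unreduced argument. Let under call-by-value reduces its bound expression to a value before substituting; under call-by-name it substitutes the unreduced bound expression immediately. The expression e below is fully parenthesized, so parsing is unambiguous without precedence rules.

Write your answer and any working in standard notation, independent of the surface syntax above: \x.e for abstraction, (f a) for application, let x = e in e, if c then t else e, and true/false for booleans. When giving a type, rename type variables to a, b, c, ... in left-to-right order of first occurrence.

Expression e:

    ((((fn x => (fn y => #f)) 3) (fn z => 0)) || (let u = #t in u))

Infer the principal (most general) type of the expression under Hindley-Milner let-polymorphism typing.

Answer: Bool

Derivation:
\y._ : b -> Bool
\x._ : a -> b -> Bool
  unify a -> b -> Bool ~ Int -> c
  unify a ~ Int
  unify b -> Bool ~ c
_ _ : b -> Bool
\z._ : d -> Int
  unify b -> Bool ~ (d -> Int) -> e
  unify b ~ d -> Int
  unify Bool ~ e
_ _ : Bool
  unify Bool ~ Bool
let u : Bool
u : Bool
  unify Bool ~ Bool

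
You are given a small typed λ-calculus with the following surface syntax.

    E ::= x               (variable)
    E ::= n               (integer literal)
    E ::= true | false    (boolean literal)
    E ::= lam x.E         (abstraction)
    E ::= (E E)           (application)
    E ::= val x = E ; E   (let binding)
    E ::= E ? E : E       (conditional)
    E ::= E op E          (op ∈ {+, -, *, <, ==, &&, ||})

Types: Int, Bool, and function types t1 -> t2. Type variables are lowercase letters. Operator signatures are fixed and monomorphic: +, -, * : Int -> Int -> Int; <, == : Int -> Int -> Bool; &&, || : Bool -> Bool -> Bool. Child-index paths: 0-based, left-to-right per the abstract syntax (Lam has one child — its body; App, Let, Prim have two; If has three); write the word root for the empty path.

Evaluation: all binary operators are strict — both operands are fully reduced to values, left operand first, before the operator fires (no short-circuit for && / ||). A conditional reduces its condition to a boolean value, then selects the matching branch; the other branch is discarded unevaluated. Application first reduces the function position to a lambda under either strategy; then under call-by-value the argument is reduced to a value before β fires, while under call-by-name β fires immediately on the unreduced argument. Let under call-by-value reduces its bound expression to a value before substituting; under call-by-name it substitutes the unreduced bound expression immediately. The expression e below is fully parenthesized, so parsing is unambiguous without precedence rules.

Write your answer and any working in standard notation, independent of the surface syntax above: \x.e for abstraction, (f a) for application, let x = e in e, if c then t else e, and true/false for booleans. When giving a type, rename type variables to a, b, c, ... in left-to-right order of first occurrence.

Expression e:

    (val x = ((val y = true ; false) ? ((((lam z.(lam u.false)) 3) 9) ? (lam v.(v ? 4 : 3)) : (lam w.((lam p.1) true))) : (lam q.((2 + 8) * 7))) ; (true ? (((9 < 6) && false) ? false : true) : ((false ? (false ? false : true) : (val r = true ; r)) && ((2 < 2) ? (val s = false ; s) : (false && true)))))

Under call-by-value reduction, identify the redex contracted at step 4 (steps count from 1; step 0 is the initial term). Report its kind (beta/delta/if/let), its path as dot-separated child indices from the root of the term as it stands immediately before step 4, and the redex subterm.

Derivation:
step 0: (let x = (if (let y = true in false) then (if (((\z.(\u.false)) 3) 9) then (\v.(if v then 4 else 3)) else (\w.((\p.1) true))) else (\q.((2 + 8) * 7))) in (if true then (if ((9 < 6) && false) then false else true) else ((if false then (if false then false else true) else (let r = true in r)) && (if (2 < 2) then (let s = false in s) else (false && true)))))
step 1: [let@0.0] (let x = (if false then (if (((\z.(\u.false)) 3) 9) then (\v.(if v then 4 else 3)) else (\w.((\p.1) true))) else (\q.((2 + 8) * 7))) in (if true then (if ((9 < 6) && false) then false else true) else ((if false then (if false then false else true) else (let r = true in r)) && (if (2 < 2) then (let s = false in s) else (false && true)))))
step 2: [if@0] (let x = (\q.((2 + 8) * 7)) in (if true then (if ((9 < 6) && false) then false else true) else ((if false then (if false then false else true) else (let r = true in r)) && (if (2 < 2) then (let s = false in s) else (false && true)))))
step 3: [let@root] (if true then (if ((9 < 6) && false) then false else true) else ((if false then (if false then false else true) else (let r = true in r)) && (if (2 < 2) then (let s = false in s) else (false && true))))
step 4: [if@root] (if ((9 < 6) && false) then false else true)

Answer: if at root : (if true then (if ((9 < 6) && false) then false else true) else ((if false then (if false then false else true) else (let r = true in r)) && (if (2 < 2) then (let s = false in s) else (false && true))))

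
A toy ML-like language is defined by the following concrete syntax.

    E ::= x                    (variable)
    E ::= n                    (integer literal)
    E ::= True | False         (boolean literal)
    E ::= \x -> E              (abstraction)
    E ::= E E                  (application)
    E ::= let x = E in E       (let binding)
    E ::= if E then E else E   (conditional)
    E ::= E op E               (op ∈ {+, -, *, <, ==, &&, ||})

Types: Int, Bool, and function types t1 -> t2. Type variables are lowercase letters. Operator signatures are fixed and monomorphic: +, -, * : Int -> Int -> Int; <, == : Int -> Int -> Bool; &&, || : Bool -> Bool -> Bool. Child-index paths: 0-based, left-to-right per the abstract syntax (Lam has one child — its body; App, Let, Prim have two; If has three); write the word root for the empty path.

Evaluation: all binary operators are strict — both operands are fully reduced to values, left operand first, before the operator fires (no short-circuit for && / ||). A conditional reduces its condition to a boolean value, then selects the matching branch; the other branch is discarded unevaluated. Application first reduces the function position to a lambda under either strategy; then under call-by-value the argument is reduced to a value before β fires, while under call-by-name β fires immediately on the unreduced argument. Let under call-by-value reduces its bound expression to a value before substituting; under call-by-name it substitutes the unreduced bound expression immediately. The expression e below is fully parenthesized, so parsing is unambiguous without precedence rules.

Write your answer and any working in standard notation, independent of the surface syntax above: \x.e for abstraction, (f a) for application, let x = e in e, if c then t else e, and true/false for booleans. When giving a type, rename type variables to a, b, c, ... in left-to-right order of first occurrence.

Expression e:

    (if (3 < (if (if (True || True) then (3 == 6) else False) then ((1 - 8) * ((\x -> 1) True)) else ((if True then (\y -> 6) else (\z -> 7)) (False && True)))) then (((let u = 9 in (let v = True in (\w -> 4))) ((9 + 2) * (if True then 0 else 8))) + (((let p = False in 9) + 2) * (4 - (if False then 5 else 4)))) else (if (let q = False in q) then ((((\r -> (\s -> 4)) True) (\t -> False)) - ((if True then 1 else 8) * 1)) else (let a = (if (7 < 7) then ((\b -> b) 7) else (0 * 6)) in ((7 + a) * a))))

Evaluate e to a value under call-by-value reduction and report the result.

Answer: 4

Trace:
step 0: (if (3 < (if (if (true || true) then (3 == 6) else false) then ((1 - 8) * ((\x.1) true)) else ((if true then (\y.6) else (\z.7)) (false && true)))) then (((let u = 9 in (let v = true in (\w.4))) ((9 + 2) * (if true then 0 else 8))) + (((let p = false in 9) + 2) * (4 - (if false then 5 else 4)))) else (if (let q = false in q) then ((((\r.(\s.4)) true) (\t.false)) - ((if true then 1 else 8) * 1)) else (let a = (if (7 < 7) then ((\b.b) 7) else (0 * 6)) in ((7 + a) * a))))
step 1: [delta@0.1.0.0] (if (3 < (if (if true then (3 == 6) else false) then ((1 - 8) * ((\x.1) true)) else ((if true then (\y.6) else (\z.7)) (false && true)))) then (((let u = 9 in (let v = true in (\w.4))) ((9 + 2) * (if true then 0 else 8))) + (((let p = false in 9) + 2) * (4 - (if false then 5 else 4)))) else (if (let q = false in q) then ((((\r.(\s.4)) true) (\t.false)) - ((if true then 1 else 8) * 1)) else (let a = (if (7 < 7) then ((\b.b) 7) else (0 * 6)) in ((7 + a) * a))))
step 2: [if@0.1.0] (if (3 < (if (3 == 6) then ((1 - 8) * ((\x.1) true)) else ((if true then (\y.6) else (\z.7)) (false && true)))) then (((let u = 9 in (let v = true in (\w.4))) ((9 + 2) * (if true then 0 else 8))) + (((let p = false in 9) + 2) * (4 - (if false then 5 else 4)))) else (if (let q = false in q) then ((((\r.(\s.4)) true) (\t.false)) - ((if true then 1 else 8) * 1)) else (let a = (if (7 < 7) then ((\b.b) 7) else (0 * 6)) in ((7 + a) * a))))
step 3: [delta@0.1.0] (if (3 < (if false then ((1 - 8) * ((\x.1) true)) else ((if true then (\y.6) else (\z.7)) (false && true)))) then (((let u = 9 in (let v = true in (\w.4))) ((9 + 2) * (if true then 0 else 8))) + (((let p = false in 9) + 2) * (4 - (if false then 5 else 4)))) else (if (let q = false in q) then ((((\r.(\s.4)) true) (\t.false)) - ((if true then 1 else 8) * 1)) else (let a = (if (7 < 7) then ((\b.b) 7) else (0 * 6)) in ((7 + a) * a))))
step 4: [if@0.1] (if (3 < ((if true then (\y.6) else (\z.7)) (false && true))) then (((let u = 9 in (let v = true in (\w.4))) ((9 + 2) * (if true then 0 else 8))) + (((let p = false in 9) + 2) * (4 - (if false then 5 else 4)))) else (if (let q = false in q) then ((((\r.(\s.4)) true) (\t.false)) - ((if true then 1 else 8) * 1)) else (let a = (if (7 < 7) then ((\b.b) 7) else (0 * 6)) in ((7 + a) * a))))
step 5: [if@0.1.0] (if (3 < ((\y.6) (false && true))) then (((let u = 9 in (let v = true in (\w.4))) ((9 + 2) * (if true then 0 else 8))) + (((let p = false in 9) + 2) * (4 - (if false then 5 else 4)))) else (if (let q = false in q) then ((((\r.(\s.4)) true) (\t.false)) - ((if true then 1 else 8) * 1)) else (let a = (if (7 < 7) then ((\b.b) 7) else (0 * 6)) in ((7 + a) * a))))
step 6: [delta@0.1.1] (if (3 < ((\y.6) false)) then (((let u = 9 in (let v = true in (\w.4))) ((9 + 2) * (if true then 0 else 8))) + (((let p = false in 9) + 2) * (4 - (if false then 5 else 4)))) else (if (let q = false in q) then ((((\r.(\s.4)) true) (\t.false)) - ((if true then 1 else 8) * 1)) else (let a = (if (7 < 7) then ((\b.b) 7) else (0 * 6)) in ((7 + a) * a))))
step 7: [beta@0.1] (if (3 < 6) then (((let u = 9 in (let v = true in (\w.4))) ((9 + 2) * (if true then 0 else 8))) + (((let p = false in 9) + 2) * (4 - (if false then 5 else 4)))) else (if (let q = false in q) then ((((\r.(\s.4)) true) (\t.false)) - ((if true then 1 else 8) * 1)) else (let a = (if (7 < 7) then ((\b.b) 7) else (0 * 6)) in ((7 + a) * a))))
step 8: [delta@0] (if true then (((let u = 9 in (let v = true in (\w.4))) ((9 + 2) * (if true then 0 else 8))) + (((let p = false in 9) + 2) * (4 - (if false then 5 else 4)))) else (if (let q = false in q) then ((((\r.(\s.4)) true) (\t.false)) - ((if true then 1 else 8) * 1)) else (let a = (if (7 < 7) then ((\b.b) 7) else (0 * 6)) in ((7 + a) * a))))
step 9: [if@root] (((let u = 9 in (let v = true in (\w.4))) ((9 + 2) * (if true then 0 else 8))) + (((let p = false in 9) + 2) * (4 - (if false then 5 else 4))))
step 10: [let@0.0] (((let v = true in (\w.4)) ((9 + 2) * (if true then 0 else 8))) + (((let p = false in 9) + 2) * (4 - (if false then 5 else 4))))
step 11: [let@0.0] (((\w.4) ((9 + 2) * (if true then 0 else 8))) + (((let p = false in 9) + 2) * (4 - (if false then 5 else 4))))
step 12: [delta@0.1.0] (((\w.4) (11 * (if true then 0 else 8))) + (((let p = false in 9) + 2) * (4 - (if false then 5 else 4))))
step 13: [if@0.1.1] (((\w.4) (11 * 0)) + (((let p = false in 9) + 2) * (4 - (if false then 5 else 4))))
step 14: [delta@0.1] (((\w.4) 0) + (((let p = false in 9) + 2) * (4 - (if false then 5 else 4))))
step 15: [beta@0] (4 + (((let p = false in 9) + 2) * (4 - (if false then 5 else 4))))
step 16: [let@1.0.0] (4 + ((9 + 2) * (4 - (if false then 5 else 4))))
step 17: [delta@1.0] (4 + (11 * (4 - (if false then 5 else 4))))
step 18: [if@1.1.1] (4 + (11 * (4 - 4)))
step 19: [delta@1.1] (4 + (11 * 0))
step 20: [delta@1] (4 + 0)
step 21: [delta@root] 4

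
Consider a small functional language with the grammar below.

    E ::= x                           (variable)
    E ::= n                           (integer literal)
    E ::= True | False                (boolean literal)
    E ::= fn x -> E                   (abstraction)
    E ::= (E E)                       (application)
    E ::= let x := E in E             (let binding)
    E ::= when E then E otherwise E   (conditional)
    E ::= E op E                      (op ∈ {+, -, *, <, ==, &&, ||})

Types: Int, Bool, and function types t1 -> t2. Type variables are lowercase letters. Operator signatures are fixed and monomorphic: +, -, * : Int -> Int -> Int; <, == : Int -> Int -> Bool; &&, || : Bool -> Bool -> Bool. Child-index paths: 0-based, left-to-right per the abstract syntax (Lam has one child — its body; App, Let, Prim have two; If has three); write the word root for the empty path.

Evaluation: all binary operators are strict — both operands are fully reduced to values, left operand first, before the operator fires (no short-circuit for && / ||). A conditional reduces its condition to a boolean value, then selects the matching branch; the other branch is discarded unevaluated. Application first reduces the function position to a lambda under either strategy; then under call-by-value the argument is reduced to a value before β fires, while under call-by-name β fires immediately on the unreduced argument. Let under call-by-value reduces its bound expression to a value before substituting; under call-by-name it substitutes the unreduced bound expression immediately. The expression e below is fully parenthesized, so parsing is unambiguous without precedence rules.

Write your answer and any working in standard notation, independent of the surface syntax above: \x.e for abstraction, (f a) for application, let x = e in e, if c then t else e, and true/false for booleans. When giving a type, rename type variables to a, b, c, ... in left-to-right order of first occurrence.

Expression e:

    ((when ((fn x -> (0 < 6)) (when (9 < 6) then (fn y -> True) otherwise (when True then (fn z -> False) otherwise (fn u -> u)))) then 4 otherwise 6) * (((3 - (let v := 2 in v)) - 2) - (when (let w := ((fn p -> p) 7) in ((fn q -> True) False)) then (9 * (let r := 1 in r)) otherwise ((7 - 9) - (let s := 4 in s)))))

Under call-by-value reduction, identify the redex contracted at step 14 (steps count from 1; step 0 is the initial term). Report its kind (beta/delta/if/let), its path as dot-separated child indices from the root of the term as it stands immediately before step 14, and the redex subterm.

Derivation:
step 0: ((if ((\x.(0 < 6)) (if (9 < 6) then (\y.true) else (if true then (\z.false) else (\u.u)))) then 4 else 6) * (((3 - (let v = 2 in v)) - 2) - (if (let w = ((\p.p) 7) in ((\q.true) false)) then (9 * (let r = 1 in r)) else ((7 - 9) - (let s = 4 in s)))))
step 1: [delta@0.0.1.0] ((if ((\x.(0 < 6)) (if false then (\y.true) else (if true then (\z.false) else (\u.u)))) then 4 else 6) * (((3 - (let v = 2 in v)) - 2) - (if (let w = ((\p.p) 7) in ((\q.true) false)) then (9 * (let r = 1 in r)) else ((7 - 9) - (let s = 4 in s)))))
step 2: [if@0.0.1] ((if ((\x.(0 < 6)) (if true then (\z.false) else (\u.u))) then 4 else 6) * (((3 - (let v = 2 in v)) - 2) - (if (let w = ((\p.p) 7) in ((\q.true) false)) then (9 * (let r = 1 in r)) else ((7 - 9) - (let s = 4 in s)))))
step 3: [if@0.0.1] ((if ((\x.(0 < 6)) (\z.false)) then 4 else 6) * (((3 - (let v = 2 in v)) - 2) - (if (let w = ((\p.p) 7) in ((\q.true) false)) then (9 * (let r = 1 in r)) else ((7 - 9) - (let s = 4 in s)))))
step 4: [beta@0.0] ((if (0 < 6) then 4 else 6) * (((3 - (let v = 2 in v)) - 2) - (if (let w = ((\p.p) 7) in ((\q.true) false)) then (9 * (let r = 1 in r)) else ((7 - 9) - (let s = 4 in s)))))
step 5: [delta@0.0] ((if true then 4 else 6) * (((3 - (let v = 2 in v)) - 2) - (if (let w = ((\p.p) 7) in ((\q.true) false)) then (9 * (let r = 1 in r)) else ((7 - 9) - (let s = 4 in s)))))
step 6: [if@0] (4 * (((3 - (let v = 2 in v)) - 2) - (if (let w = ((\p.p) 7) in ((\q.true) false)) then (9 * (let r = 1 in r)) else ((7 - 9) - (let s = 4 in s)))))
step 7: [let@1.0.0.1] (4 * (((3 - 2) - 2) - (if (let w = ((\p.p) 7) in ((\q.true) false)) then (9 * (let r = 1 in r)) else ((7 - 9) - (let s = 4 in s)))))
step 8: [delta@1.0.0] (4 * ((1 - 2) - (if (let w = ((\p.p) 7) in ((\q.true) false)) then (9 * (let r = 1 in r)) else ((7 - 9) - (let s = 4 in s)))))
step 9: [delta@1.0] (4 * (-1 - (if (let w = ((\p.p) 7) in ((\q.true) false)) then (9 * (let r = 1 in r)) else ((7 - 9) - (let s = 4 in s)))))
step 10: [beta@1.1.0.0] (4 * (-1 - (if (let w = 7 in ((\q.true) false)) then (9 * (let r = 1 in r)) else ((7 - 9) - (let s = 4 in s)))))
step 11: [let@1.1.0] (4 * (-1 - (if ((\q.true) false) then (9 * (let r = 1 in r)) else ((7 - 9) - (let s = 4 in s)))))
step 12: [beta@1.1.0] (4 * (-1 - (if true then (9 * (let r = 1 in r)) else ((7 - 9) - (let s = 4 in s)))))
step 13: [if@1.1] (4 * (-1 - (9 * (let r = 1 in r))))
step 14: [let@1.1.1] (4 * (-1 - (9 * 1)))

Answer: let at 1.1.1 : (let r = 1 in r)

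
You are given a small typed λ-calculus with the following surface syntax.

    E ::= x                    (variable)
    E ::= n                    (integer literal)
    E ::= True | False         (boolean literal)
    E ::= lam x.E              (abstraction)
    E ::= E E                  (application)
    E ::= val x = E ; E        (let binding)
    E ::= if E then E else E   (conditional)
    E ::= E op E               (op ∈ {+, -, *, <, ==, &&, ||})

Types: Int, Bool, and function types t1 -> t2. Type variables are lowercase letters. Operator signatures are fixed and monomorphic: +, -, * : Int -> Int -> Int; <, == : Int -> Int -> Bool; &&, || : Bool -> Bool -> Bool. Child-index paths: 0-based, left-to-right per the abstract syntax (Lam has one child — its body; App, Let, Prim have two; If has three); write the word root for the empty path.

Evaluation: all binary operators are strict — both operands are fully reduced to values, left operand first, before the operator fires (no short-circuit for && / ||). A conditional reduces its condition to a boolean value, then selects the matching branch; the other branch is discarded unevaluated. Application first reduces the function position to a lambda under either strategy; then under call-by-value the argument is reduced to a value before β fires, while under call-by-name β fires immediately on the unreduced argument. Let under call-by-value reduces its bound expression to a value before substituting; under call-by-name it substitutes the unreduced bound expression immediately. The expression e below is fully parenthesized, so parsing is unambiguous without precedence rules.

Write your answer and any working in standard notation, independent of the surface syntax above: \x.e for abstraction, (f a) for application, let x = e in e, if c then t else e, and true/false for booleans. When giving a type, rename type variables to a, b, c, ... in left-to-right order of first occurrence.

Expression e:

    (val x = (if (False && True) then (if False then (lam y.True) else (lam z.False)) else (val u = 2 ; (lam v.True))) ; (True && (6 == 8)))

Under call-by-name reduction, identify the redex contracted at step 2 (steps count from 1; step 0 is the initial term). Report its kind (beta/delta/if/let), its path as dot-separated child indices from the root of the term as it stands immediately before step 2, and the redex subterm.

Answer: delta at 1 : (6 == 8)

Derivation:
step 0: (let x = (if (false && true) then (if false then (\y.true) else (\z.false)) else (let u = 2 in (\v.true))) in (true && (6 == 8)))
step 1: [let@root] (true && (6 == 8))
step 2: [delta@1] (true && false)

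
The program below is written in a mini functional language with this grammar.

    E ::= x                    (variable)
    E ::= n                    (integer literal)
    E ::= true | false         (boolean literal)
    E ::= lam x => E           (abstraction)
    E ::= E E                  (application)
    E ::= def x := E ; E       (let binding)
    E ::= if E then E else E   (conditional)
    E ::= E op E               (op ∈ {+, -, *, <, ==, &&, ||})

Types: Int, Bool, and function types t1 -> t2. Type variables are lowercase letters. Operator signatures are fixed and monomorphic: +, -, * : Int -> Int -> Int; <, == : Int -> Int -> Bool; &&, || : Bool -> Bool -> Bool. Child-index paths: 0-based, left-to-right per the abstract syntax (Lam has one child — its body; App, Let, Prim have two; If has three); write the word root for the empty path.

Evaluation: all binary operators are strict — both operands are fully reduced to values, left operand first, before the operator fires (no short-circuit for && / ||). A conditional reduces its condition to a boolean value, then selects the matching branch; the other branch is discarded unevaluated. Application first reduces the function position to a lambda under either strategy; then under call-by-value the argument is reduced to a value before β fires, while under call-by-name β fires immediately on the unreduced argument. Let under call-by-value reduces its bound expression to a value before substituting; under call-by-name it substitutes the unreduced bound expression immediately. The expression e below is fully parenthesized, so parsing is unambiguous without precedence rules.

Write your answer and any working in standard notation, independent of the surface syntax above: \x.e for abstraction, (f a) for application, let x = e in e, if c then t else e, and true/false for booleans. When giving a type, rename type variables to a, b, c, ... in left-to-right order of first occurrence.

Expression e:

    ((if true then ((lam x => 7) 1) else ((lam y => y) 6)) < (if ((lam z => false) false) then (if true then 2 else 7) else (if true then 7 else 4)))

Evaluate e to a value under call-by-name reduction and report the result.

Answer: false

Trace:
step 0: ((if true then ((\x.7) 1) else ((\y.y) 6)) < (if ((\z.false) false) then (if true then 2 else 7) else (if true then 7 else 4)))
step 1: [if@0] (((\x.7) 1) < (if ((\z.false) false) then (if true then 2 else 7) else (if true then 7 else 4)))
step 2: [beta@0] (7 < (if ((\z.false) false) then (if true then 2 else 7) else (if true then 7 else 4)))
step 3: [beta@1.0] (7 < (if false then (if true then 2 else 7) else (if true then 7 else 4)))
step 4: [if@1] (7 < (if true then 7 else 4))
step 5: [if@1] (7 < 7)
step 6: [delta@root] false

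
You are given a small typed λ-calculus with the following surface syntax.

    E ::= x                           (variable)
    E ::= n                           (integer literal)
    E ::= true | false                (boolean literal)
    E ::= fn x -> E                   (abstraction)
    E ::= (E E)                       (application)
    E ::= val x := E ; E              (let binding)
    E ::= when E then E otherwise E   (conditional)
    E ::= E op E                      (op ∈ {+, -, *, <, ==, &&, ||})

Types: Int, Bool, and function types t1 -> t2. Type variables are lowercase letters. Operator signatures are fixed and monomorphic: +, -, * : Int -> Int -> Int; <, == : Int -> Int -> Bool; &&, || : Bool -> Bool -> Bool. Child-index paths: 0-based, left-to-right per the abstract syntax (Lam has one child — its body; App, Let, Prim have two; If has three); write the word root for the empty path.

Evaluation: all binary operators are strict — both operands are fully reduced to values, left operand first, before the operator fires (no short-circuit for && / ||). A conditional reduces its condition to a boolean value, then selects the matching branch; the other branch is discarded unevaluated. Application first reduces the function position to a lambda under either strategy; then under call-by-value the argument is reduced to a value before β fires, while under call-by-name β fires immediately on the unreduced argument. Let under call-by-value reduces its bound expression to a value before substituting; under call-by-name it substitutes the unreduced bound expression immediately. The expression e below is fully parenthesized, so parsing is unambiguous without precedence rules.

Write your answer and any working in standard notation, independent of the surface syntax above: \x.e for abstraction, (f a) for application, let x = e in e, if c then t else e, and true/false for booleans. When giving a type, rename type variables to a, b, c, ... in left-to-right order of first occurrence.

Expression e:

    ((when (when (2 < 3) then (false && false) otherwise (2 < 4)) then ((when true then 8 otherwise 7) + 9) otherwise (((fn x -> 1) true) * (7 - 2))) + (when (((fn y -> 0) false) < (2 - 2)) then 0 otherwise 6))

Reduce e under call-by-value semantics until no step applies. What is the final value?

Working:
step 0: ((if (if (2 < 3) then (false && false) else (2 < 4)) then ((if true then 8 else 7) + 9) else (((\x.1) true) * (7 - 2))) + (if (((\y.0) false) < (2 - 2)) then 0 else 6))
step 1: [delta@0.0.0] ((if (if true then (false && false) else (2 < 4)) then ((if true then 8 else 7) + 9) else (((\x.1) true) * (7 - 2))) + (if (((\y.0) false) < (2 - 2)) then 0 else 6))
step 2: [if@0.0] ((if (false && false) then ((if true then 8 else 7) + 9) else (((\x.1) true) * (7 - 2))) + (if (((\y.0) false) < (2 - 2)) then 0 else 6))
step 3: [delta@0.0] ((if false then ((if true then 8 else 7) + 9) else (((\x.1) true) * (7 - 2))) + (if (((\y.0) false) < (2 - 2)) then 0 else 6))
step 4: [if@0] ((((\x.1) true) * (7 - 2)) + (if (((\y.0) false) < (2 - 2)) then 0 else 6))
step 5: [beta@0.0] ((1 * (7 - 2)) + (if (((\y.0) false) < (2 - 2)) then 0 else 6))
step 6: [delta@0.1] ((1 * 5) + (if (((\y.0) false) < (2 - 2)) then 0 else 6))
step 7: [delta@0] (5 + (if (((\y.0) false) < (2 - 2)) then 0 else 6))
step 8: [beta@1.0.0] (5 + (if (0 < (2 - 2)) then 0 else 6))
step 9: [delta@1.0.1] (5 + (if (0 < 0) then 0 else 6))
step 10: [delta@1.0] (5 + (if false then 0 else 6))
step 11: [if@1] (5 + 6)
step 12: [delta@root] 11

Answer: 11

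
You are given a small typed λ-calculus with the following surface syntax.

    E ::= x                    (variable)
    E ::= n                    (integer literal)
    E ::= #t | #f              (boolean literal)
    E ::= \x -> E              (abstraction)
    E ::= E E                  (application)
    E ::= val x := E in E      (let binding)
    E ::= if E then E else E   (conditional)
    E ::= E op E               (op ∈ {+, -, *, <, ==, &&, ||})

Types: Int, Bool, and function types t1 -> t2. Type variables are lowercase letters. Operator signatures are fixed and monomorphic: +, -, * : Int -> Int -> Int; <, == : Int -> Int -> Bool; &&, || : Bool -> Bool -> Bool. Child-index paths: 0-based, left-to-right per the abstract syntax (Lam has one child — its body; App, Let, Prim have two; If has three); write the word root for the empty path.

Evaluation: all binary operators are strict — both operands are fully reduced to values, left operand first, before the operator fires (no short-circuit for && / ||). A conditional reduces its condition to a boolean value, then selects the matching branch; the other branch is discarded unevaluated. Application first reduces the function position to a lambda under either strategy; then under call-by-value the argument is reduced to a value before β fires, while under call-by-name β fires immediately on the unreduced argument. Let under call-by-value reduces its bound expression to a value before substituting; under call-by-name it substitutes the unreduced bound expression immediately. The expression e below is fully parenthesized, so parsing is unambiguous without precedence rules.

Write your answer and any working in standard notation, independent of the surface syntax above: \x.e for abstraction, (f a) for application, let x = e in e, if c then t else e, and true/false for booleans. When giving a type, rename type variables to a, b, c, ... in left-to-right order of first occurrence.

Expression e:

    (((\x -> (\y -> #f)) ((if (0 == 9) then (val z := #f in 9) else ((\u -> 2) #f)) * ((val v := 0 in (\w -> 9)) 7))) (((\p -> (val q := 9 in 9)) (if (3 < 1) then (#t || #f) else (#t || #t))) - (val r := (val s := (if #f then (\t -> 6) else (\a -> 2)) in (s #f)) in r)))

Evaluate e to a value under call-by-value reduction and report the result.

Trace:
step 0: (((\x.(\y.false)) ((if (0 == 9) then (let z = false in 9) else ((\u.2) false)) * ((let v = 0 in (\w.9)) 7))) (((\p.(let q = 9 in 9)) (if (3 < 1) then (true || false) else (true || true))) - (let r = (let s = (if false then (\t.6) else (\a.2)) in (s false)) in r)))
step 1: [delta@0.1.0.0] (((\x.(\y.false)) ((if false then (let z = false in 9) else ((\u.2) false)) * ((let v = 0 in (\w.9)) 7))) (((\p.(let q = 9 in 9)) (if (3 < 1) then (true || false) else (true || true))) - (let r = (let s = (if false then (\t.6) else (\a.2)) in (s false)) in r)))
step 2: [if@0.1.0] (((\x.(\y.false)) (((\u.2) false) * ((let v = 0 in (\w.9)) 7))) (((\p.(let q = 9 in 9)) (if (3 < 1) then (true || false) else (true || true))) - (let r = (let s = (if false then (\t.6) else (\a.2)) in (s false)) in r)))
step 3: [beta@0.1.0] (((\x.(\y.false)) (2 * ((let v = 0 in (\w.9)) 7))) (((\p.(let q = 9 in 9)) (if (3 < 1) then (true || false) else (true || true))) - (let r = (let s = (if false then (\t.6) else (\a.2)) in (s false)) in r)))
step 4: [let@0.1.1.0] (((\x.(\y.false)) (2 * ((\w.9) 7))) (((\p.(let q = 9 in 9)) (if (3 < 1) then (true || false) else (true || true))) - (let r = (let s = (if false then (\t.6) else (\a.2)) in (s false)) in r)))
step 5: [beta@0.1.1] (((\x.(\y.false)) (2 * 9)) (((\p.(let q = 9 in 9)) (if (3 < 1) then (true || false) else (true || true))) - (let r = (let s = (if false then (\t.6) else (\a.2)) in (s false)) in r)))
step 6: [delta@0.1] (((\x.(\y.false)) 18) (((\p.(let q = 9 in 9)) (if (3 < 1) then (true || false) else (true || true))) - (let r = (let s = (if false then (\t.6) else (\a.2)) in (s false)) in r)))
step 7: [beta@0] ((\y.false) (((\p.(let q = 9 in 9)) (if (3 < 1) then (true || false) else (true || true))) - (let r = (let s = (if false then (\t.6) else (\a.2)) in (s false)) in r)))
step 8: [delta@1.0.1.0] ((\y.false) (((\p.(let q = 9 in 9)) (if false then (true || false) else (true || true))) - (let r = (let s = (if false then (\t.6) else (\a.2)) in (s false)) in r)))
step 9: [if@1.0.1] ((\y.false) (((\p.(let q = 9 in 9)) (true || true)) - (let r = (let s = (if false then (\t.6) else (\a.2)) in (s false)) in r)))
step 10: [delta@1.0.1] ((\y.false) (((\p.(let q = 9 in 9)) true) - (let r = (let s = (if false then (\t.6) else (\a.2)) in (s false)) in r)))
step 11: [beta@1.0] ((\y.false) ((let q = 9 in 9) - (let r = (let s = (if false then (\t.6) else (\a.2)) in (s false)) in r)))
step 12: [let@1.0] ((\y.false) (9 - (let r = (let s = (if false then (\t.6) else (\a.2)) in (s false)) in r)))
step 13: [if@1.1.0.0] ((\y.false) (9 - (let r = (let s = (\a.2) in (s false)) in r)))
step 14: [let@1.1.0] ((\y.false) (9 - (let r = ((\a.2) false) in r)))
step 15: [beta@1.1.0] ((\y.false) (9 - (let r = 2 in r)))
step 16: [let@1.1] ((\y.false) (9 - 2))
step 17: [delta@1] ((\y.false) 7)
step 18: [beta@root] false

Answer: false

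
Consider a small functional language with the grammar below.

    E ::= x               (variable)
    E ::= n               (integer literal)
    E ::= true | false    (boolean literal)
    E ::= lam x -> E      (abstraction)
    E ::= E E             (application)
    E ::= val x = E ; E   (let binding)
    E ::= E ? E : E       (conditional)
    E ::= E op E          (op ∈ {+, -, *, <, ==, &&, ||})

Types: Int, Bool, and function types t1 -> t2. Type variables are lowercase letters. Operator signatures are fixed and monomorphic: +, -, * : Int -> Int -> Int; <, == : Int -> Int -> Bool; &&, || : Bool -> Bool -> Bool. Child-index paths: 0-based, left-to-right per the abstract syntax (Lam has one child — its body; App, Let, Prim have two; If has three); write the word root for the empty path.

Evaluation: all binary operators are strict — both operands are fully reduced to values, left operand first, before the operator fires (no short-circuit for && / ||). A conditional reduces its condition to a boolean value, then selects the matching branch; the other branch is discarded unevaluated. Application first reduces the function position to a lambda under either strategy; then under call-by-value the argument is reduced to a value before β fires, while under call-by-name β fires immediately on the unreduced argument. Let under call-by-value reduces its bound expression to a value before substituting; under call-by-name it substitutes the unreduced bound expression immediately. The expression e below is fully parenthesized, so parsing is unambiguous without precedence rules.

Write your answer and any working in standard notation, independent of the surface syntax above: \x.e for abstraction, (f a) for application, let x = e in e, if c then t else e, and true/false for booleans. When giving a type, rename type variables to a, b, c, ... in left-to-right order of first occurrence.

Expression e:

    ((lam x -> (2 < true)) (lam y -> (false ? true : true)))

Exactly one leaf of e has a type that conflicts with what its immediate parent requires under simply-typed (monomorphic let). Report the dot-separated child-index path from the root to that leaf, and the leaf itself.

Trace:
  unify Int ~ Int
  unify Bool ~ Int
  FAIL: mismatch Bool ~ Int

Answer: 0.0.1 : true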